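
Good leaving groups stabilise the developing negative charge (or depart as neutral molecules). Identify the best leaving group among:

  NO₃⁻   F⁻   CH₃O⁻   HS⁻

NO₃⁻

NO₃⁻: pKₐ(HNO₃) ≈ -1.3
F⁻: pKₐ(HF) ≈ 3.2
HS⁻: pKₐ(H₂S) ≈ 7
CH₃O⁻: pKₐ(CH₃OH) ≈ 15.5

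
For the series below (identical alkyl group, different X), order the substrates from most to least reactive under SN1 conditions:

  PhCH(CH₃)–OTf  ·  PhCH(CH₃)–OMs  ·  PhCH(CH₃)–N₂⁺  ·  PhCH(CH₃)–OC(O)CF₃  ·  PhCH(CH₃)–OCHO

Same R in every case — rank the leaving groups.
The more stable X⁻ (or X) is on its own — i.e. the weaker a base it is — the better a leaving group it makes.
PhCH(CH₃)–N₂⁺ loses N₂: no meaningful conjugate acid; N₂ departs as an exceptionally stable neutral molecule
PhCH(CH₃)–OTf loses OTf⁻: pKₐ(CF₃SO₃H (triflic acid)) ≈ -14
PhCH(CH₃)–OMs loses OMs⁻: pKₐ(CH₃SO₃H (MsOH)) ≈ -1.9
PhCH(CH₃)–OC(O)CF₃ loses CF₃COO⁻: pKₐ(CF₃COOH) ≈ 0.2
PhCH(CH₃)–OCHO loses HCOO⁻: pKₐ(HCOOH) ≈ 3.8

PhCH(CH₃)–N₂⁺ > PhCH(CH₃)–OTf > PhCH(CH₃)–OMs > PhCH(CH₃)–OC(O)CF₃ > PhCH(CH₃)–OCHO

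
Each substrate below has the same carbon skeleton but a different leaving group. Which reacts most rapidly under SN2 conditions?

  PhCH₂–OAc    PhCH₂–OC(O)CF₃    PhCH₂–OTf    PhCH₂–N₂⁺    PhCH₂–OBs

With the same alkyl group throughout, only the leaving group differentiates the rates.
Leaving-group ability tracks the stability of the departed species; conjugate-acid pKₐ is the usual yardstick (lower pKₐ → better LG).
PhCH₂–N₂⁺ loses N₂: no meaningful conjugate acid; N₂ departs as an exceptionally stable neutral molecule
PhCH₂–OTf loses OTf⁻: pKₐ(CF₃SO₃H (triflic acid)) ≈ -14
PhCH₂–OBs loses OBs⁻: pKₐ(p-BrC₆H₄SO₃H) ≈ -2.8
PhCH₂–OC(O)CF₃ loses CF₃COO⁻: pKₐ(CF₃COOH) ≈ 0.2
PhCH₂–OAc loses AcO⁻: pKₐ(CH₃COOH) ≈ 4.8

PhCH₂–N₂⁺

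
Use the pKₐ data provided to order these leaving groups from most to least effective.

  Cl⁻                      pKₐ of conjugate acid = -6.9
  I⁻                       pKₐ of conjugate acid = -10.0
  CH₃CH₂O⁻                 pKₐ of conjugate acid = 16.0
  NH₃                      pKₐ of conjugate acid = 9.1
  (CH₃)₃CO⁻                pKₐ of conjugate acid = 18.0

Lower conjugate-acid pKₐ ⇒ weaker base ⇒ better leaving group.
Sorting by the given values: I⁻ (-10.0), Cl⁻ (-6.9), NH₃ (9.1), CH₃CH₂O⁻ (16.0), (CH₃)₃CO⁻ (18.0).

I⁻ > Cl⁻ > NH₃ > CH₃CH₂O⁻ > (CH₃)₃CO⁻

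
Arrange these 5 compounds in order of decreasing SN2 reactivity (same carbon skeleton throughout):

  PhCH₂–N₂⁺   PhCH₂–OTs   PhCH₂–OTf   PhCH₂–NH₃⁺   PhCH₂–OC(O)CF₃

PhCH₂–N₂⁺ > PhCH₂–OTf > PhCH₂–OTs > PhCH₂–OC(O)CF₃ > PhCH₂–NH₃⁺

With the same alkyl group throughout, only the leaving group differentiates the rates.
A good leaving group is a weak base: the lower the pKₐ of its conjugate acid, the more readily it departs.
PhCH₂–N₂⁺ loses N₂: no meaningful conjugate acid; N₂ departs as an exceptionally stable neutral molecule
PhCH₂–OTf loses OTf⁻: pKₐ(CF₃SO₃H (triflic acid)) ≈ -14
PhCH₂–OTs loses OTs⁻: pKₐ(p-CH₃C₆H₄SO₃H (TsOH)) ≈ -2.8
PhCH₂–OC(O)CF₃ loses CF₃COO⁻: pKₐ(CF₃COOH) ≈ 0.2
PhCH₂–NH₃⁺ loses NH₃: pKₐ(NH₄⁺) ≈ 9.2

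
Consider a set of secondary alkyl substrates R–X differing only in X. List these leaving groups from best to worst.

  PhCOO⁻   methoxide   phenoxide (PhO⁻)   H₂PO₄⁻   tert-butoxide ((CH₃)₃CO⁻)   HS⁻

H₂PO₄⁻ > PhCOO⁻ > HS⁻ > phenoxide (PhO⁻) > methoxide > tert-butoxide ((CH₃)₃CO⁻)

A good leaving group is a weak base: the lower the pKₐ of its conjugate acid, the more readily it departs.
H₂PO₄⁻: pKₐ(H₃PO₄) ≈ 2.1
PhCOO⁻: pKₐ(C₆H₅COOH) ≈ 4.2
HS⁻: pKₐ(H₂S) ≈ 7
phenoxide (PhO⁻): pKₐ(C₆H₅OH (phenol)) ≈ 10
methoxide: pKₐ(CH₃OH) ≈ 15.5
tert-butoxide ((CH₃)₃CO⁻): pKₐ(t-BuOH) ≈ 18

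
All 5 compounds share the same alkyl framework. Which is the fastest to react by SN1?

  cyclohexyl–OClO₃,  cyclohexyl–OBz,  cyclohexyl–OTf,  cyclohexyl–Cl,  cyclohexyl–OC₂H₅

cyclohexyl–OTf

Same R in every case — rank the leaving groups.
Rank by basicity of the departing species: weakest base leaves most easily.
cyclohexyl–OTf loses OTf⁻: pKₐ(CF₃SO₃H (triflic acid)) ≈ -14
cyclohexyl–OClO₃ loses ClO₄⁻: pKₐ(HClO₄) ≈ -10
cyclohexyl–Cl loses Cl⁻: pKₐ(HCl) ≈ -7
cyclohexyl–OBz loses PhCOO⁻: pKₐ(C₆H₅COOH) ≈ 4.2
cyclohexyl–OC₂H₅ loses CH₃CH₂O⁻: pKₐ(CH₃CH₂OH) ≈ 16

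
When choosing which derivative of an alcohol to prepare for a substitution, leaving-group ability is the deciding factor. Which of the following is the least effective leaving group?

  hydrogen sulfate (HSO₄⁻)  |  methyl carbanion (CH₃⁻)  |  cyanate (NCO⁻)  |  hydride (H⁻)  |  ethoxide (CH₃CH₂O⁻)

methyl carbanion (CH₃⁻)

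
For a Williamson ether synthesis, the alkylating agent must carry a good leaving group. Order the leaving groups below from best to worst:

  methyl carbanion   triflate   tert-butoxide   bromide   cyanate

Leaving-group ability tracks the stability of the departed species; conjugate-acid pKₐ is the usual yardstick (lower pKₐ → better LG).
triflate: pKₐ(CF₃SO₃H (triflic acid)) ≈ -14
bromide: pKₐ(HBr) ≈ -9
cyanate: pKₐ(HOCN) ≈ 3.5
tert-butoxide: pKₐ(t-BuOH) ≈ 18
methyl carbanion: pKₐ(CH₄) ≈ 48

triflate > bromide > cyanate > tert-butoxide > methyl carbanion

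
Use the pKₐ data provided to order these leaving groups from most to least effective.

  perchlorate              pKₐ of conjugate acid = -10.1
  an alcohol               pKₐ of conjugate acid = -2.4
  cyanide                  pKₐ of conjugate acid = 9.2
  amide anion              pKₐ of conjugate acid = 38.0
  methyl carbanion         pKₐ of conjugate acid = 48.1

Lower conjugate-acid pKₐ ⇒ weaker base ⇒ better leaving group.
Sorting by the given values: perchlorate (-10.1), an alcohol (-2.4), cyanide (9.2), amide anion (38.0), methyl carbanion (48.1).

perchlorate > an alcohol > cyanide > amide anion > methyl carbanion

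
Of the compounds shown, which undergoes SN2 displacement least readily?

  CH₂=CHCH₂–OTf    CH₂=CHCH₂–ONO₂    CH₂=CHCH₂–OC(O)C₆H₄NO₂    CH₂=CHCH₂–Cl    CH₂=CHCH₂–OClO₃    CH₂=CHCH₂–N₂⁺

CH₂=CHCH₂–OC(O)C₆H₄NO₂

Identical carbon frameworks mean the comparison reduces to leaving-group quality.
A good leaving group is a weak base: the lower the pKₐ of its conjugate acid, the more readily it departs.
CH₂=CHCH₂–N₂⁺ loses N₂: no meaningful conjugate acid; N₂ departs as an exceptionally stable neutral molecule
CH₂=CHCH₂–OTf loses OTf⁻: pKₐ(CF₃SO₃H (triflic acid)) ≈ -14
CH₂=CHCH₂–OClO₃ loses ClO₄⁻: pKₐ(HClO₄) ≈ -10
CH₂=CHCH₂–Cl loses Cl⁻: pKₐ(HCl) ≈ -7
CH₂=CHCH₂–ONO₂ loses NO₃⁻: pKₐ(HNO₃) ≈ -1.3
CH₂=CHCH₂–OC(O)C₆H₄NO₂ loses p-O₂N–C₆H₄–COO⁻: pKₐ(p-nitrobenzoic acid) ≈ 3.4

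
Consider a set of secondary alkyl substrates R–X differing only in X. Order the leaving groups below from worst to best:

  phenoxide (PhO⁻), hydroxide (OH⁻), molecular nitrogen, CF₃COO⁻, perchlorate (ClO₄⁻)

hydroxide (OH⁻) < phenoxide (PhO⁻) < CF₃COO⁻ < perchlorate (ClO₄⁻) < molecular nitrogen

A good leaving group is a weak base: the lower the pKₐ of its conjugate acid, the more readily it departs.
molecular nitrogen: no meaningful conjugate acid; N₂ departs as an exceptionally stable neutral molecule
perchlorate (ClO₄⁻): pKₐ(HClO₄) ≈ -10
CF₃COO⁻: pKₐ(CF₃COOH) ≈ 0.2
phenoxide (PhO⁻): pKₐ(C₆H₅OH (phenol)) ≈ 10
hydroxide (OH⁻): pKₐ(H₂O) ≈ 15.7
Listed from poorest to best leaving group as asked.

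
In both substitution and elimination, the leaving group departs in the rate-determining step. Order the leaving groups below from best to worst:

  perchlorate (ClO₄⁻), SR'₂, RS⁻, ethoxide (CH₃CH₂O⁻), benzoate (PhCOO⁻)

perchlorate (ClO₄⁻): pKₐ(HClO₄) ≈ -10
SR'₂: pKₐ(R'₂SH⁺) ≈ -7
benzoate (PhCOO⁻): pKₐ(C₆H₅COOH) ≈ 4.2
RS⁻: pKₐ(RSH (a thiol)) ≈ 10.5
ethoxide (CH₃CH₂O⁻): pKₐ(CH₃CH₂OH) ≈ 16

perchlorate (ClO₄⁻) > SR'₂ > benzoate (PhCOO⁻) > RS⁻ > ethoxide (CH₃CH₂O⁻)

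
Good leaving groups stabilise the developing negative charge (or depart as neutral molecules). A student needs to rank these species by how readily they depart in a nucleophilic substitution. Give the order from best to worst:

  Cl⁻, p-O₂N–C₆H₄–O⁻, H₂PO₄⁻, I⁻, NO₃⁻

I⁻ > Cl⁻ > NO₃⁻ > H₂PO₄⁻ > p-O₂N–C₆H₄–O⁻

I⁻: pKₐ(HI) ≈ -10 — large, highly polarisable; very weak base
Cl⁻: pKₐ(HCl) ≈ -7 — moderately weak base
NO₃⁻: pKₐ(HNO₃) ≈ -1.3 — resonance-delocalised over three oxygens
H₂PO₄⁻: pKₐ(H₃PO₄) ≈ 2.1 — moderate base; biological leaving group after further activation
p-O₂N–C₆H₄–O⁻: pKₐ(p-nitrophenol) ≈ 7.2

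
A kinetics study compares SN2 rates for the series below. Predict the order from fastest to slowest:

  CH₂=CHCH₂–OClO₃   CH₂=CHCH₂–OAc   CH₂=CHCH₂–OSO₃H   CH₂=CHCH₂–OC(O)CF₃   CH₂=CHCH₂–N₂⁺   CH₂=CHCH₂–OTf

Same R in every case — rank the leaving groups.
A good leaving group is a weak base: the lower the pKₐ of its conjugate acid, the more readily it departs.
CH₂=CHCH₂–N₂⁺ loses N₂: no meaningful conjugate acid; N₂ departs as an exceptionally stable neutral molecule
CH₂=CHCH₂–OTf loses OTf⁻: pKₐ(CF₃SO₃H (triflic acid)) ≈ -14
CH₂=CHCH₂–OClO₃ loses ClO₄⁻: pKₐ(HClO₄) ≈ -10
CH₂=CHCH₂–OSO₃H loses HSO₄⁻: pKₐ(H₂SO₄) ≈ -3
CH₂=CHCH₂–OC(O)CF₃ loses CF₃COO⁻: pKₐ(CF₃COOH) ≈ 0.2
CH₂=CHCH₂–OAc loses AcO⁻: pKₐ(CH₃COOH) ≈ 4.8

CH₂=CHCH₂–N₂⁺ > CH₂=CHCH₂–OTf > CH₂=CHCH₂–OClO₃ > CH₂=CHCH₂–OSO₃H > CH₂=CHCH₂–OC(O)CF₃ > CH₂=CHCH₂–OAc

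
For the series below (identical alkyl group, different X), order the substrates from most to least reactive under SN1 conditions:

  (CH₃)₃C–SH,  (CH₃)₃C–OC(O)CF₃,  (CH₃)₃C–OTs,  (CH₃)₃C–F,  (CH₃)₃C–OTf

The skeletons are identical, so relative rate is governed entirely by leaving-group ability.
Leaving-group ability tracks the stability of the departed species; conjugate-acid pKₐ is the usual yardstick (lower pKₐ → better LG).
(CH₃)₃C–OTf loses OTf⁻: pKₐ(CF₃SO₃H (triflic acid)) ≈ -14
(CH₃)₃C–OTs loses OTs⁻: pKₐ(p-CH₃C₆H₄SO₃H (TsOH)) ≈ -2.8
(CH₃)₃C–OC(O)CF₃ loses CF₃COO⁻: pKₐ(CF₃COOH) ≈ 0.2
(CH₃)₃C–F loses F⁻: pKₐ(HF) ≈ 3.2
(CH₃)₃C–SH loses HS⁻: pKₐ(H₂S) ≈ 7

(CH₃)₃C–OTf > (CH₃)₃C–OTs > (CH₃)₃C–OC(O)CF₃ > (CH₃)₃C–F > (CH₃)₃C–SH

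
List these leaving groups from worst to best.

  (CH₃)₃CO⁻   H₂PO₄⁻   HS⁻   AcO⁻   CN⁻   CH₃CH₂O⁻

A good leaving group is a weak base: the lower the pKₐ of its conjugate acid, the more readily it departs.
H₂PO₄⁻: pKₐ(H₃PO₄) ≈ 2.1 — moderate base; biological leaving group after further activation
AcO⁻: pKₐ(CH₃COOH) ≈ 4.8
HS⁻: pKₐ(H₂S) ≈ 7 — larger and more polarisable than the oxygen analogue
CN⁻: pKₐ(HCN) ≈ 9.2
CH₃CH₂O⁻: pKₐ(CH₃CH₂OH) ≈ 16 — strong base; alkoxides do not leave unassisted
(CH₃)₃CO⁻: pKₐ(t-BuOH) ≈ 18 — bulky, strongly basic alkoxide
The question asks for worst first, so the sequence is read in increasing leaving-group ability.

(CH₃)₃CO⁻ < CH₃CH₂O⁻ < CN⁻ < HS⁻ < AcO⁻ < H₂PO₄⁻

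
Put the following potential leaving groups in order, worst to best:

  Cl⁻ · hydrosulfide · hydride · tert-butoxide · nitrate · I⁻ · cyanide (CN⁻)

Leaving-group ability tracks the stability of the departed species; conjugate-acid pKₐ is the usual yardstick (lower pKₐ → better LG).
I⁻: pKₐ(HI) ≈ -10
Cl⁻: pKₐ(HCl) ≈ -7
nitrate: pKₐ(HNO₃) ≈ -1.3
hydrosulfide: pKₐ(H₂S) ≈ 7
cyanide (CN⁻): pKₐ(HCN) ≈ 9.2
tert-butoxide: pKₐ(t-BuOH) ≈ 18
hydride: pKₐ(H₂) ≈ 36
The question asks for worst first, so the sequence is read in increasing leaving-group ability.

hydride < tert-butoxide < cyanide (CN⁻) < hydrosulfide < nitrate < Cl⁻ < I⁻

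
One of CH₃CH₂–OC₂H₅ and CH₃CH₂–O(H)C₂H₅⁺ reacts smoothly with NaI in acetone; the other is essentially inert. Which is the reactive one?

CH₃CH₂–O(H)C₂H₅⁺

From CH₃CH₂–OC₂H₅ the departing group would be CH₃CH₂O⁻ (pKₐ(CH₃CH₂OH) ≈ 16). Strong base; alkoxides do not leave unassisted.
From CH₃CH₂–O(H)C₂H₅⁺ the leaving group is R'OH (pKₐ(R'OH₂⁺) ≈ -2.4). Neutral; leaves from a protonated ether (an oxonium ion, R–O(H)R'⁺).
(In practice CH₃CH₂–O(H)C₂H₅⁺ is made from CH₃CH₂–OC₂H₅ by protonation with concentrated HBr, allowing neutral ethanol, rather than ethoxide, to depart.)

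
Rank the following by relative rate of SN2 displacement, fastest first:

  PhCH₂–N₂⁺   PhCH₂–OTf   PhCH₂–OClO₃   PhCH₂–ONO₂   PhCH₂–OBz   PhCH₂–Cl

PhCH₂–N₂⁺ > PhCH₂–OTf > PhCH₂–OClO₃ > PhCH₂–Cl > PhCH₂–ONO₂ > PhCH₂–OBz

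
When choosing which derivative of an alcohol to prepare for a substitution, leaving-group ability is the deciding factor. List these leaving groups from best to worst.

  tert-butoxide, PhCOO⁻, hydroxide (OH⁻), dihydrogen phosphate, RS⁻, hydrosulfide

dihydrogen phosphate: pKₐ(H₃PO₄) ≈ 2.1 — moderate base; biological leaving group after further activation
PhCOO⁻: pKₐ(C₆H₅COOH) ≈ 4.2 — aryl carboxylate
hydrosulfide: pKₐ(H₂S) ≈ 7
RS⁻: pKₐ(RSH (a thiol)) ≈ 10.5 — moderately basic; rarely leaves without activation
hydroxide (OH⁻): pKₐ(H₂O) ≈ 15.7 — strong base; essentially never leaves without prior activation
tert-butoxide: pKₐ(t-BuOH) ≈ 18 — bulky, strongly basic alkoxide

dihydrogen phosphate > PhCOO⁻ > hydrosulfide > RS⁻ > hydroxide (OH⁻) > tert-butoxide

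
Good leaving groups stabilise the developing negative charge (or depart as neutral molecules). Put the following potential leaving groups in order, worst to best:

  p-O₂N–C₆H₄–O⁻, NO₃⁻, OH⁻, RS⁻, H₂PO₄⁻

NO₃⁻: pKₐ(HNO₃) ≈ -1.3 — resonance-delocalised over three oxygens
H₂PO₄⁻: pKₐ(H₃PO₄) ≈ 2.1 — moderate base; biological leaving group after further activation
p-O₂N–C₆H₄–O⁻: pKₐ(p-nitrophenol) ≈ 7.2 — nitro group delocalises the charge; the classic chromogenic LG
RS⁻: pKₐ(RSH (a thiol)) ≈ 10.5 — moderately basic; rarely leaves without activation
OH⁻: pKₐ(H₂O) ≈ 15.7 — strong base; essentially never leaves without prior activation
Reversing gives the worst-to-best order requested.

OH⁻ < RS⁻ < p-O₂N–C₆H₄–O⁻ < H₂PO₄⁻ < NO₃⁻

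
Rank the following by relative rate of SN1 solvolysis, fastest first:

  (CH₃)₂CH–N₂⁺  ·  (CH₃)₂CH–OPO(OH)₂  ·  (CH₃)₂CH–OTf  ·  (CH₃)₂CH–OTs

Identical carbon frameworks mean the comparison reduces to leaving-group quality.
A good leaving group is a weak base: the lower the pKₐ of its conjugate acid, the more readily it departs.
(CH₃)₂CH–N₂⁺ loses N₂: no meaningful conjugate acid; N₂ departs as an exceptionally stable neutral molecule
(CH₃)₂CH–OTf loses OTf⁻: pKₐ(CF₃SO₃H (triflic acid)) ≈ -14
(CH₃)₂CH–OTs loses OTs⁻: pKₐ(p-CH₃C₆H₄SO₃H (TsOH)) ≈ -2.8
(CH₃)₂CH–OPO(OH)₂ loses H₂PO₄⁻: pKₐ(H₃PO₄) ≈ 2.1

(CH₃)₂CH–N₂⁺ > (CH₃)₂CH–OTf > (CH₃)₂CH–OTs > (CH₃)₂CH–OPO(OH)₂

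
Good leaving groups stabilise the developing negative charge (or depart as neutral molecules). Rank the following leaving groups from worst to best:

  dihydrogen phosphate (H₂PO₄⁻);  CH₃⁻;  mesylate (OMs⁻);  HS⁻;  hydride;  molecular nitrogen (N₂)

CH₃⁻ < hydride < HS⁻ < dihydrogen phosphate (H₂PO₄⁻) < mesylate (OMs⁻) < molecular nitrogen (N₂)

Rank by basicity of the departing species: weakest base leaves most easily.
molecular nitrogen (N₂): no meaningful conjugate acid; N₂ departs as an exceptionally stable neutral molecule
mesylate (OMs⁻): pKₐ(CH₃SO₃H (MsOH)) ≈ -1.9
dihydrogen phosphate (H₂PO₄⁻): pKₐ(H₃PO₄) ≈ 2.1
HS⁻: pKₐ(H₂S) ≈ 7 — larger and more polarisable than the oxygen analogue
hydride: pKₐ(H₂) ≈ 36
CH₃⁻: pKₐ(CH₄) ≈ 48 — unstabilised carbanion; the worst conceivable leaving group
Reversing gives the worst-to-best order requested.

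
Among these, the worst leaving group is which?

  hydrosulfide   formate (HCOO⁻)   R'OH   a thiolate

a thiolate

Rank by basicity of the departing species: weakest base leaves most easily.
R'OH: pKₐ(R'OH₂⁺) ≈ -2.4
formate (HCOO⁻): pKₐ(HCOOH) ≈ 3.8
hydrosulfide: pKₐ(H₂S) ≈ 7
a thiolate: pKₐ(RSH (a thiol)) ≈ 10.5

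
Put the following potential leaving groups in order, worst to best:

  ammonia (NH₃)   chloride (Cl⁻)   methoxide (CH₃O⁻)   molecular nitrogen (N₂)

The more stable X⁻ (or X) is on its own — i.e. the weaker a base it is — the better a leaving group it makes.
molecular nitrogen (N₂): no meaningful conjugate acid; N₂ departs as an exceptionally stable neutral molecule
chloride (Cl⁻): pKₐ(HCl) ≈ -7
ammonia (NH₃): pKₐ(NH₄⁺) ≈ 9.2
methoxide (CH₃O⁻): pKₐ(CH₃OH) ≈ 15.5
Reversing gives the worst-to-best order requested.

methoxide (CH₃O⁻) < ammonia (NH₃) < chloride (Cl⁻) < molecular nitrogen (N₂)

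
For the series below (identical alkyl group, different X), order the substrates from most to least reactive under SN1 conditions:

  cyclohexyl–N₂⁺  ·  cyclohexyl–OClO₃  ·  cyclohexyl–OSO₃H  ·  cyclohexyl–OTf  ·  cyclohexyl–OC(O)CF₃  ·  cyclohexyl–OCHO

The skeletons are identical, so relative rate is governed entirely by leaving-group ability.
Leaving-group ability tracks the stability of the departed species; conjugate-acid pKₐ is the usual yardstick (lower pKₐ → better LG).
cyclohexyl–N₂⁺ loses N₂: no meaningful conjugate acid; N₂ departs as an exceptionally stable neutral molecule
cyclohexyl–OTf loses OTf⁻: pKₐ(CF₃SO₃H (triflic acid)) ≈ -14
cyclohexyl–OClO₃ loses ClO₄⁻: pKₐ(HClO₄) ≈ -10
cyclohexyl–OSO₃H loses HSO₄⁻: pKₐ(H₂SO₄) ≈ -3
cyclohexyl–OC(O)CF₃ loses CF₃COO⁻: pKₐ(CF₃COOH) ≈ 0.2
cyclohexyl–OCHO loses HCOO⁻: pKₐ(HCOOH) ≈ 3.8

cyclohexyl–N₂⁺ > cyclohexyl–OTf > cyclohexyl–OClO₃ > cyclohexyl–OSO₃H > cyclohexyl–OC(O)CF₃ > cyclohexyl–OCHO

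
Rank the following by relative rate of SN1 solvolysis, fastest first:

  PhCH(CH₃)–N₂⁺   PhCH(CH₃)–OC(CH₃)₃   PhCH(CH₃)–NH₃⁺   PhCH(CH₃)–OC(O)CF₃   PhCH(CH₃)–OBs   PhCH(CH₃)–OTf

The skeletons are identical, so relative rate is governed entirely by leaving-group ability.
Rank by basicity of the departing species: weakest base leaves most easily.
PhCH(CH₃)–N₂⁺ loses N₂: no meaningful conjugate acid; N₂ departs as an exceptionally stable neutral molecule
PhCH(CH₃)–OTf loses OTf⁻: pKₐ(CF₃SO₃H (triflic acid)) ≈ -14
PhCH(CH₃)–OBs loses OBs⁻: pKₐ(p-BrC₆H₄SO₃H) ≈ -2.8
PhCH(CH₃)–OC(O)CF₃ loses CF₃COO⁻: pKₐ(CF₃COOH) ≈ 0.2
PhCH(CH₃)–NH₃⁺ loses NH₃: pKₐ(NH₄⁺) ≈ 9.2
PhCH(CH₃)–OC(CH₃)₃ loses (CH₃)₃CO⁻: pKₐ(t-BuOH) ≈ 18

PhCH(CH₃)–N₂⁺ > PhCH(CH₃)–OTf > PhCH(CH₃)–OBs > PhCH(CH₃)–OC(O)CF₃ > PhCH(CH₃)–NH₃⁺ > PhCH(CH₃)–OC(CH₃)₃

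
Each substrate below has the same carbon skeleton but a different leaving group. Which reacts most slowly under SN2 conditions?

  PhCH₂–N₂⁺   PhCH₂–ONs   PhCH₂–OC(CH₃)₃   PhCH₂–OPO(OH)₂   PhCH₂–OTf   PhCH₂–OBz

PhCH₂–OC(CH₃)₃

Same R in every case — rank the leaving groups.
Leaving-group ability tracks the stability of the departed species; conjugate-acid pKₐ is the usual yardstick (lower pKₐ → better LG).
PhCH₂–N₂⁺ loses N₂: no meaningful conjugate acid; N₂ departs as an exceptionally stable neutral molecule
PhCH₂–OTf loses OTf⁻: pKₐ(CF₃SO₃H (triflic acid)) ≈ -14
PhCH₂–ONs loses ONs⁻: pKₐ(p-O₂NC₆H₄SO₃H) ≈ -3.5
PhCH₂–OPO(OH)₂ loses H₂PO₄⁻: pKₐ(H₃PO₄) ≈ 2.1
PhCH₂–OBz loses PhCOO⁻: pKₐ(C₆H₅COOH) ≈ 4.2
PhCH₂–OC(CH₃)₃ loses (CH₃)₃CO⁻: pKₐ(t-BuOH) ≈ 18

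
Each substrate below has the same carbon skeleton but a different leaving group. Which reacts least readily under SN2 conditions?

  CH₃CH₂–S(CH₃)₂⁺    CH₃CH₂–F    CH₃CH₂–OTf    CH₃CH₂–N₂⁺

With the same alkyl group throughout, only the leaving group differentiates the rates.
Leaving-group ability tracks the stability of the departed species; conjugate-acid pKₐ is the usual yardstick (lower pKₐ → better LG).
CH₃CH₂–N₂⁺ loses N₂: no meaningful conjugate acid; N₂ departs as an exceptionally stable neutral molecule
CH₃CH₂–OTf loses OTf⁻: pKₐ(CF₃SO₃H (triflic acid)) ≈ -14
CH₃CH₂–S(CH₃)₂⁺ loses SR'₂: pKₐ(R'₂SH⁺) ≈ -7
CH₃CH₂–F loses F⁻: pKₐ(HF) ≈ 3.2

CH₃CH₂–F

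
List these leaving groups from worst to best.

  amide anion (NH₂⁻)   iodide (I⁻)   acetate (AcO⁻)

iodide (I⁻): pKₐ(HI) ≈ -10
acetate (AcO⁻): pKₐ(CH₃COOH) ≈ 4.8
amide anion (NH₂⁻): pKₐ(NH₃) ≈ 38
The question asks for worst first, so the sequence is read in increasing leaving-group ability.

amide anion (NH₂⁻) < acetate (AcO⁻) < iodide (I⁻)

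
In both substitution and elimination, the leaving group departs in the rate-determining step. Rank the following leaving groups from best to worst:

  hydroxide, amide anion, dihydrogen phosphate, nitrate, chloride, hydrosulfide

Leaving-group ability tracks the stability of the departed species; conjugate-acid pKₐ is the usual yardstick (lower pKₐ → better LG).
chloride: pKₐ(HCl) ≈ -7
nitrate: pKₐ(HNO₃) ≈ -1.3
dihydrogen phosphate: pKₐ(H₃PO₄) ≈ 2.1
hydrosulfide: pKₐ(H₂S) ≈ 7
hydroxide: pKₐ(H₂O) ≈ 15.7 — strong base; essentially never leaves without prior activation
amide anion: pKₐ(NH₃) ≈ 38 — extremely strong base; never a leaving group

chloride > nitrate > dihydrogen phosphate > hydrosulfide > hydroxide > amide anion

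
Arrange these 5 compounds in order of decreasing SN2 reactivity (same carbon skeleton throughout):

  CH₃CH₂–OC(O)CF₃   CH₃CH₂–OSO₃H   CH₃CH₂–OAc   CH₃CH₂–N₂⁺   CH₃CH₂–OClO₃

CH₃CH₂–N₂⁺ > CH₃CH₂–OClO₃ > CH₃CH₂–OSO₃H > CH₃CH₂–OC(O)CF₃ > CH₃CH₂–OAc

Same R in every case — rank the leaving groups.
Leaving-group ability tracks the stability of the departed species; conjugate-acid pKₐ is the usual yardstick (lower pKₐ → better LG).
CH₃CH₂–N₂⁺ loses N₂: no meaningful conjugate acid; N₂ departs as an exceptionally stable neutral molecule
CH₃CH₂–OClO₃ loses ClO₄⁻: pKₐ(HClO₄) ≈ -10
CH₃CH₂–OSO₃H loses HSO₄⁻: pKₐ(H₂SO₄) ≈ -3
CH₃CH₂–OC(O)CF₃ loses CF₃COO⁻: pKₐ(CF₃COOH) ≈ 0.2
CH₃CH₂–OAc loses AcO⁻: pKₐ(CH₃COOH) ≈ 4.8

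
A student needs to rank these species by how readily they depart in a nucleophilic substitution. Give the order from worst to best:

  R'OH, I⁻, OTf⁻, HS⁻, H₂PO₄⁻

OTf⁻: pKₐ(CF₃SO₃H (triflic acid)) ≈ -14 — charge spread over three oxygens and a CF₃ group; the premier leaving group in synthesis
I⁻: pKₐ(HI) ≈ -10 — large, highly polarisable; very weak base
R'OH: pKₐ(R'OH₂⁺) ≈ -2.4 — neutral; leaves from a protonated ether (an oxonium ion, R–O(H)R'⁺)
H₂PO₄⁻: pKₐ(H₃PO₄) ≈ 2.1 — moderate base; biological leaving group after further activation
HS⁻: pKₐ(H₂S) ≈ 7
Reversing gives the worst-to-best order requested.

HS⁻ < H₂PO₄⁻ < R'OH < I⁻ < OTf⁻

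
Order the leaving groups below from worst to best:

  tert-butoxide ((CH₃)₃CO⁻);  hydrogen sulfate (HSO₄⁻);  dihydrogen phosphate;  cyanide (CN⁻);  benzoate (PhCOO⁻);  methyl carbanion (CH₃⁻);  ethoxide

methyl carbanion (CH₃⁻) < tert-butoxide ((CH₃)₃CO⁻) < ethoxide < cyanide (CN⁻) < benzoate (PhCOO⁻) < dihydrogen phosphate < hydrogen sulfate (HSO₄⁻)

hydrogen sulfate (HSO₄⁻): pKₐ(H₂SO₄) ≈ -3
dihydrogen phosphate: pKₐ(H₃PO₄) ≈ 2.1
benzoate (PhCOO⁻): pKₐ(C₆H₅COOH) ≈ 4.2 — aryl carboxylate
cyanide (CN⁻): pKₐ(HCN) ≈ 9.2 — sp carbon stabilises the charge somewhat, but still a poor LG
ethoxide: pKₐ(CH₃CH₂OH) ≈ 16 — strong base; alkoxides do not leave unassisted
tert-butoxide ((CH₃)₃CO⁻): pKₐ(t-BuOH) ≈ 18 — bulky, strongly basic alkoxide
methyl carbanion (CH₃⁻): pKₐ(CH₄) ≈ 48
Reversing gives the worst-to-best order requested.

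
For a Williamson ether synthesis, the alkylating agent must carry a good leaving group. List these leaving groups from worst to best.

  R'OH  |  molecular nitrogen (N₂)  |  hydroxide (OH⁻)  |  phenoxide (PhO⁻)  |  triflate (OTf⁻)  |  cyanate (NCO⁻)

hydroxide (OH⁻) < phenoxide (PhO⁻) < cyanate (NCO⁻) < R'OH < triflate (OTf⁻) < molecular nitrogen (N₂)

molecular nitrogen (N₂): no meaningful conjugate acid; N₂ departs as an exceptionally stable neutral molecule
triflate (OTf⁻): pKₐ(CF₃SO₃H (triflic acid)) ≈ -14 — charge spread over three oxygens and a CF₃ group; the premier leaving group in synthesis
R'OH: pKₐ(R'OH₂⁺) ≈ -2.4 — neutral; leaves from a protonated ether (an oxonium ion, R–O(H)R'⁺)
cyanate (NCO⁻): pKₐ(HOCN) ≈ 3.5
phenoxide (PhO⁻): pKₐ(C₆H₅OH (phenol)) ≈ 10
hydroxide (OH⁻): pKₐ(H₂O) ≈ 15.7
The question asks for worst first, so the sequence is read in increasing leaving-group ability.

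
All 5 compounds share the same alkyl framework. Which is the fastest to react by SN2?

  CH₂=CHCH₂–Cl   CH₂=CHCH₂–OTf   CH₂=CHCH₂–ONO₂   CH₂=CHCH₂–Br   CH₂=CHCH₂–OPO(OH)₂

Identical carbon frameworks mean the comparison reduces to leaving-group quality.
The more stable X⁻ (or X) is on its own — i.e. the weaker a base it is — the better a leaving group it makes.
CH₂=CHCH₂–OTf loses OTf⁻: pKₐ(CF₃SO₃H (triflic acid)) ≈ -14
CH₂=CHCH₂–Br loses Br⁻: pKₐ(HBr) ≈ -9
CH₂=CHCH₂–Cl loses Cl⁻: pKₐ(HCl) ≈ -7
CH₂=CHCH₂–ONO₂ loses NO₃⁻: pKₐ(HNO₃) ≈ -1.3
CH₂=CHCH₂–OPO(OH)₂ loses H₂PO₄⁻: pKₐ(H₃PO₄) ≈ 2.1

CH₂=CHCH₂–OTf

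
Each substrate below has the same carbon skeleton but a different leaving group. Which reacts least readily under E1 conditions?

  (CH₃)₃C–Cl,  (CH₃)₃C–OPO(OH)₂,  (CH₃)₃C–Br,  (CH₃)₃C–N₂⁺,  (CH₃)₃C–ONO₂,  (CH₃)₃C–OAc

Same R in every case — rank the leaving groups.
The more stable X⁻ (or X) is on its own — i.e. the weaker a base it is — the better a leaving group it makes.
(CH₃)₃C–N₂⁺ loses N₂: no meaningful conjugate acid; N₂ departs as an exceptionally stable neutral molecule
(CH₃)₃C–Br loses Br⁻: pKₐ(HBr) ≈ -9
(CH₃)₃C–Cl loses Cl⁻: pKₐ(HCl) ≈ -7
(CH₃)₃C–ONO₂ loses NO₃⁻: pKₐ(HNO₃) ≈ -1.3
(CH₃)₃C–OPO(OH)₂ loses H₂PO₄⁻: pKₐ(H₃PO₄) ≈ 2.1
(CH₃)₃C–OAc loses AcO⁻: pKₐ(CH₃COOH) ≈ 4.8

(CH₃)₃C–OAc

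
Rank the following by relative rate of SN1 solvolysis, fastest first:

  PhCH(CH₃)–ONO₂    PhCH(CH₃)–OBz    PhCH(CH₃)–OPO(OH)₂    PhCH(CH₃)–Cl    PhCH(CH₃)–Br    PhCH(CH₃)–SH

PhCH(CH₃)–Br > PhCH(CH₃)–Cl > PhCH(CH₃)–ONO₂ > PhCH(CH₃)–OPO(OH)₂ > PhCH(CH₃)–OBz > PhCH(CH₃)–SH

Identical carbon frameworks mean the comparison reduces to leaving-group quality.
Leaving-group ability tracks the stability of the departed species; conjugate-acid pKₐ is the usual yardstick (lower pKₐ → better LG).
PhCH(CH₃)–Br loses Br⁻: pKₐ(HBr) ≈ -9
PhCH(CH₃)–Cl loses Cl⁻: pKₐ(HCl) ≈ -7
PhCH(CH₃)–ONO₂ loses NO₃⁻: pKₐ(HNO₃) ≈ -1.3
PhCH(CH₃)–OPO(OH)₂ loses H₂PO₄⁻: pKₐ(H₃PO₄) ≈ 2.1
PhCH(CH₃)–OBz loses PhCOO⁻: pKₐ(C₆H₅COOH) ≈ 4.2
PhCH(CH₃)–SH loses HS⁻: pKₐ(H₂S) ≈ 7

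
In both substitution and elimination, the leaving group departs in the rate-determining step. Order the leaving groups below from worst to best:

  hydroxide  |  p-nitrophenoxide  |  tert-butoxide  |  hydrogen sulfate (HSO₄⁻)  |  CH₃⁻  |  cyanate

CH₃⁻ < tert-butoxide < hydroxide < p-nitrophenoxide < cyanate < hydrogen sulfate (HSO₄⁻)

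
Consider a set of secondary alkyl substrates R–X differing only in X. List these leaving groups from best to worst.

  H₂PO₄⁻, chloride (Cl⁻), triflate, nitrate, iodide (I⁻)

triflate: pKₐ(CF₃SO₃H (triflic acid)) ≈ -14
iodide (I⁻): pKₐ(HI) ≈ -10
chloride (Cl⁻): pKₐ(HCl) ≈ -7
nitrate: pKₐ(HNO₃) ≈ -1.3 — resonance-delocalised over three oxygens
H₂PO₄⁻: pKₐ(H₃PO₄) ≈ 2.1

triflate > iodide (I⁻) > chloride (Cl⁻) > nitrate > H₂PO₄⁻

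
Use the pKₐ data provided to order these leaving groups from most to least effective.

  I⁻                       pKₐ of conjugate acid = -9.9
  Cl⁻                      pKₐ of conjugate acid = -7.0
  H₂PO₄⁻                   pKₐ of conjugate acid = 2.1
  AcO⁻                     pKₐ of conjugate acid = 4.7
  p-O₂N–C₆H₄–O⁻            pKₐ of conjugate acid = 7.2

Lower conjugate-acid pKₐ ⇒ weaker base ⇒ better leaving group.
Sorting by the given values: I⁻ (-9.9), Cl⁻ (-7.0), H₂PO₄⁻ (2.1), AcO⁻ (4.7), p-O₂N–C₆H₄–O⁻ (7.2).

I⁻ > Cl⁻ > H₂PO₄⁻ > AcO⁻ > p-O₂N–C₆H₄–O⁻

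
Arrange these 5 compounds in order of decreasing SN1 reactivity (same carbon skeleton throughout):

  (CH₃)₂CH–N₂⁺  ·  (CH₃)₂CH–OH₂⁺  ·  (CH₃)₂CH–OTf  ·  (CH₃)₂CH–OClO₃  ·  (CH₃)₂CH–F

Identical carbon frameworks mean the comparison reduces to leaving-group quality.
A good leaving group is a weak base: the lower the pKₐ of its conjugate acid, the more readily it departs.
(CH₃)₂CH–N₂⁺ loses N₂: no meaningful conjugate acid; N₂ departs as an exceptionally stable neutral molecule
(CH₃)₂CH–OTf loses OTf⁻: pKₐ(CF₃SO₃H (triflic acid)) ≈ -14
(CH₃)₂CH–OClO₃ loses ClO₄⁻: pKₐ(HClO₄) ≈ -10
(CH₃)₂CH–OH₂⁺ loses H₂O: pKₐ(H₃O⁺) ≈ -1.7
(CH₃)₂CH–F loses F⁻: pKₐ(HF) ≈ 3.2

(CH₃)₂CH–N₂⁺ > (CH₃)₂CH–OTf > (CH₃)₂CH–OClO₃ > (CH₃)₂CH–OH₂⁺ > (CH₃)₂CH–F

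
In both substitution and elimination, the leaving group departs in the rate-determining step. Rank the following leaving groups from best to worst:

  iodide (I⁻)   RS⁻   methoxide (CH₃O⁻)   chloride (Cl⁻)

iodide (I⁻) > chloride (Cl⁻) > RS⁻ > methoxide (CH₃O⁻)

Rank by basicity of the departing species: weakest base leaves most easily.
iodide (I⁻): pKₐ(HI) ≈ -10
chloride (Cl⁻): pKₐ(HCl) ≈ -7
RS⁻: pKₐ(RSH (a thiol)) ≈ 10.5
methoxide (CH₃O⁻): pKₐ(CH₃OH) ≈ 15.5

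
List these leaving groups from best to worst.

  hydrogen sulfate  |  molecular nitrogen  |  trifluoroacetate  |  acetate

A good leaving group is a weak base: the lower the pKₐ of its conjugate acid, the more readily it departs.
molecular nitrogen: no meaningful conjugate acid; N₂ departs as an exceptionally stable neutral molecule
hydrogen sulfate: pKₐ(H₂SO₄) ≈ -3
trifluoroacetate: pKₐ(CF₃COOH) ≈ 0.2
acetate: pKₐ(CH₃COOH) ≈ 4.8

molecular nitrogen > hydrogen sulfate > trifluoroacetate > acetate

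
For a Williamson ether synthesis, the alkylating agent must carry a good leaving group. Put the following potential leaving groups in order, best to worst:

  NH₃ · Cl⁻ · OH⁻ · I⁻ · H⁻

I⁻ > Cl⁻ > NH₃ > OH⁻ > H⁻

A good leaving group is a weak base: the lower the pKₐ of its conjugate acid, the more readily it departs.
I⁻: pKₐ(HI) ≈ -10
Cl⁻: pKₐ(HCl) ≈ -7
NH₃: pKₐ(NH₄⁺) ≈ 9.2
OH⁻: pKₐ(H₂O) ≈ 15.7
H⁻: pKₐ(H₂) ≈ 36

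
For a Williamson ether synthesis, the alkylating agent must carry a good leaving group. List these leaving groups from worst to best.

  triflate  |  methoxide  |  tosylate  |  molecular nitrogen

The more stable X⁻ (or X) is on its own — i.e. the weaker a base it is — the better a leaving group it makes.
molecular nitrogen: no meaningful conjugate acid; N₂ departs as an exceptionally stable neutral molecule
triflate: pKₐ(CF₃SO₃H (triflic acid)) ≈ -14
tosylate: pKₐ(p-CH₃C₆H₄SO₃H (TsOH)) ≈ -2.8
methoxide: pKₐ(CH₃OH) ≈ 15.5
The question asks for worst first, so the sequence is read in increasing leaving-group ability.

methoxide < tosylate < triflate < molecular nitrogen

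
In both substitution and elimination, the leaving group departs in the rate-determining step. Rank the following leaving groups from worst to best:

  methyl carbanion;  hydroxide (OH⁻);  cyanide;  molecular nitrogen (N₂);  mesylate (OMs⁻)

A good leaving group is a weak base: the lower the pKₐ of its conjugate acid, the more readily it departs.
molecular nitrogen (N₂): no meaningful conjugate acid; N₂ departs as an exceptionally stable neutral molecule
mesylate (OMs⁻): pKₐ(CH₃SO₃H (MsOH)) ≈ -1.9 — resonance-delocalised alkanesulfonate
cyanide: pKₐ(HCN) ≈ 9.2
hydroxide (OH⁻): pKₐ(H₂O) ≈ 15.7 — strong base; essentially never leaves without prior activation
methyl carbanion: pKₐ(CH₄) ≈ 48 — unstabilised carbanion; the worst conceivable leaving group
The question asks for worst first, so the sequence is read in increasing leaving-group ability.

methyl carbanion < hydroxide (OH⁻) < cyanide < mesylate (OMs⁻) < molecular nitrogen (N₂)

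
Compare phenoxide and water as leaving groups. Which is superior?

water is the better leaving group.
pKₐ(H₃O⁺) ≈ -1.7 versus pKₐ(C₆H₅OH (phenol)) ≈ 10: water is the much weaker base.
Neutral; leaves from a protonated alcohol (R–OH₂⁺).

water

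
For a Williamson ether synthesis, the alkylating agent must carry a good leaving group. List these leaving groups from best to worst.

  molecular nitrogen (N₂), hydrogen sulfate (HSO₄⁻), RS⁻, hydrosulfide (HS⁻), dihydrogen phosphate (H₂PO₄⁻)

molecular nitrogen (N₂) > hydrogen sulfate (HSO₄⁻) > dihydrogen phosphate (H₂PO₄⁻) > hydrosulfide (HS⁻) > RS⁻

The more stable X⁻ (or X) is on its own — i.e. the weaker a base it is — the better a leaving group it makes.
molecular nitrogen (N₂): no meaningful conjugate acid; N₂ departs as an exceptionally stable neutral molecule
hydrogen sulfate (HSO₄⁻): pKₐ(H₂SO₄) ≈ -3 — conjugate base of a strong mineral acid
dihydrogen phosphate (H₂PO₄⁻): pKₐ(H₃PO₄) ≈ 2.1 — moderate base; biological leaving group after further activation
hydrosulfide (HS⁻): pKₐ(H₂S) ≈ 7 — larger and more polarisable than the oxygen analogue
RS⁻: pKₐ(RSH (a thiol)) ≈ 10.5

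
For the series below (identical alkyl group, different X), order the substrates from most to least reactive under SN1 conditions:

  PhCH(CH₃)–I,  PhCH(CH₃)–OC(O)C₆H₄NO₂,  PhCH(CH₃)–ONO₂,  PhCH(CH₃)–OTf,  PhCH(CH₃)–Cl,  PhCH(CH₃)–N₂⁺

PhCH(CH₃)–N₂⁺ > PhCH(CH₃)–OTf > PhCH(CH₃)–I > PhCH(CH₃)–Cl > PhCH(CH₃)–ONO₂ > PhCH(CH₃)–OC(O)C₆H₄NO₂

With the same alkyl group throughout, only the leaving group differentiates the rates.
The more stable X⁻ (or X) is on its own — i.e. the weaker a base it is — the better a leaving group it makes.
PhCH(CH₃)–N₂⁺ loses N₂: no meaningful conjugate acid; N₂ departs as an exceptionally stable neutral molecule
PhCH(CH₃)–OTf loses OTf⁻: pKₐ(CF₃SO₃H (triflic acid)) ≈ -14
PhCH(CH₃)–I loses I⁻: pKₐ(HI) ≈ -10
PhCH(CH₃)–Cl loses Cl⁻: pKₐ(HCl) ≈ -7
PhCH(CH₃)–ONO₂ loses NO₃⁻: pKₐ(HNO₃) ≈ -1.3
PhCH(CH₃)–OC(O)C₆H₄NO₂ loses p-O₂N–C₆H₄–COO⁻: pKₐ(p-nitrobenzoic acid) ≈ 3.4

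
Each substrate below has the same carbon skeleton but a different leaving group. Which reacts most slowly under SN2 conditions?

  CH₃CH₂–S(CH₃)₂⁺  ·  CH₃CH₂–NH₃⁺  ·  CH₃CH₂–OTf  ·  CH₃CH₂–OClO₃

CH₃CH₂–NH₃⁺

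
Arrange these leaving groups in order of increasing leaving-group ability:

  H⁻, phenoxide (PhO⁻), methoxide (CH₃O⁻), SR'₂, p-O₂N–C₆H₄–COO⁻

The more stable X⁻ (or X) is on its own — i.e. the weaker a base it is — the better a leaving group it makes.
SR'₂: pKₐ(R'₂SH⁺) ≈ -7
p-O₂N–C₆H₄–COO⁻: pKₐ(p-nitrobenzoic acid) ≈ 3.4
phenoxide (PhO⁻): pKₐ(C₆H₅OH (phenol)) ≈ 10
methoxide (CH₃O⁻): pKₐ(CH₃OH) ≈ 15.5 — strong base; alkoxides do not leave unassisted
H⁻: pKₐ(H₂) ≈ 36
Reversing gives the worst-to-best order requested.

H⁻ < methoxide (CH₃O⁻) < phenoxide (PhO⁻) < p-O₂N–C₆H₄–COO⁻ < SR'₂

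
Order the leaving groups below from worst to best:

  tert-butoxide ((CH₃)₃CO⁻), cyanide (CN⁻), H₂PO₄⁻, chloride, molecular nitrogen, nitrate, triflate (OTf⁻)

tert-butoxide ((CH₃)₃CO⁻) < cyanide (CN⁻) < H₂PO₄⁻ < nitrate < chloride < triflate (OTf⁻) < molecular nitrogen

molecular nitrogen: no meaningful conjugate acid; N₂ departs as an exceptionally stable neutral molecule
triflate (OTf⁻): pKₐ(CF₃SO₃H (triflic acid)) ≈ -14
chloride: pKₐ(HCl) ≈ -7
nitrate: pKₐ(HNO₃) ≈ -1.3
H₂PO₄⁻: pKₐ(H₃PO₄) ≈ 2.1
cyanide (CN⁻): pKₐ(HCN) ≈ 9.2
tert-butoxide ((CH₃)₃CO⁻): pKₐ(t-BuOH) ≈ 18
The question asks for worst first, so the sequence is read in increasing leaving-group ability.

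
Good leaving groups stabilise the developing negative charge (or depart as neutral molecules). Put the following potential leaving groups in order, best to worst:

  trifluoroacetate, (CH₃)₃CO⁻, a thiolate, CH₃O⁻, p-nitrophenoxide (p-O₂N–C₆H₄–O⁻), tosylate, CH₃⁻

The more stable X⁻ (or X) is on its own — i.e. the weaker a base it is — the better a leaving group it makes.
tosylate: pKₐ(p-CH₃C₆H₄SO₃H (TsOH)) ≈ -2.8
trifluoroacetate: pKₐ(CF₃COOH) ≈ 0.2
p-nitrophenoxide (p-O₂N–C₆H₄–O⁻): pKₐ(p-nitrophenol) ≈ 7.2
a thiolate: pKₐ(RSH (a thiol)) ≈ 10.5
CH₃O⁻: pKₐ(CH₃OH) ≈ 15.5
(CH₃)₃CO⁻: pKₐ(t-BuOH) ≈ 18
CH₃⁻: pKₐ(CH₄) ≈ 48

tosylate > trifluoroacetate > p-nitrophenoxide (p-O₂N–C₆H₄–O⁻) > a thiolate > CH₃O⁻ > (CH₃)₃CO⁻ > CH₃⁻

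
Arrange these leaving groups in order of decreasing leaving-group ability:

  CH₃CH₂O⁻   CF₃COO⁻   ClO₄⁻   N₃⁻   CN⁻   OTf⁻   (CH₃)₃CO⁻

A good leaving group is a weak base: the lower the pKₐ of its conjugate acid, the more readily it departs.
OTf⁻: pKₐ(CF₃SO₃H (triflic acid)) ≈ -14
ClO₄⁻: pKₐ(HClO₄) ≈ -10 — extremely weak base; rarely used for safety reasons
CF₃COO⁻: pKₐ(CF₃COOH) ≈ 0.2 — strongly electron-withdrawing CF₃ stabilises the carboxylate
N₃⁻: pKₐ(HN₃) ≈ 4.7
CN⁻: pKₐ(HCN) ≈ 9.2 — sp carbon stabilises the charge somewhat, but still a poor LG
CH₃CH₂O⁻: pKₐ(CH₃CH₂OH) ≈ 16
(CH₃)₃CO⁻: pKₐ(t-BuOH) ≈ 18

OTf⁻ > ClO₄⁻ > CF₃COO⁻ > N₃⁻ > CN⁻ > CH₃CH₂O⁻ > (CH₃)₃CO⁻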